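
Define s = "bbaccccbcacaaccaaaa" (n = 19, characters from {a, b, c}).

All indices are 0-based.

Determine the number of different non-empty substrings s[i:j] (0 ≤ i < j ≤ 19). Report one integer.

160

rank | idx | suffix
   0 |  18 | a
   1 |  17 | aa
   2 |  16 | aaa
   3 |  15 | aaaa
   4 |  11 | aaccaaaa
   5 |   9 | acaaccaaaa
   6 |  12 | accaaaa
   7 |   2 | accccbcacaaccaaaa
   8 |   1 | baccccbcacaaccaaaa
   9 |   0 | bbaccccbcacaaccaaaa
  10 |   7 | bcacaaccaaaa
  11 |  14 | caaaa
  12 |  10 | caaccaaaa
  13 |   8 | cacaaccaaaa
  14 |   6 | cbcacaaccaaaa
  15 |  13 | ccaaaa
  16 |   5 | ccbcacaaccaaaa
  17 |   4 | cccbcacaaccaaaa
  18 |   3 | ccccbcacaaccaaaa

SA = [18, 17, 16, 15, 11, 9, 12, 2, 1, 0, 7, 14, 10, 8, 6, 13, 5, 4, 3]
i: (SA[i-1],SA[i]) lcp shared
  1: (18,17) 1 'a'
  2: (17,16) 2 'aa'
  3: (16,15) 3 'aaa'
  4: (15,11) 2 'aa'
  5: (11,9) 1 'a'
  6: (9,12) 2 'ac'
  7: (12,2) 3 'acc'
  8: (2,1) 0 ''
  9: (1,0) 1 'b'
  10: (0,7) 1 'b'
  11: (7,14) 0 ''
  12: (14,10) 3 'caa'
  13: (10,8) 2 'ca'
  14: (8,6) 1 'c'
  15: (6,13) 1 'c'
  16: (13,5) 2 'cc'
  17: (5,4) 2 'cc'
  18: (4,3) 3 'ccc'

n(n+1)/2 = 19·20/2 = 190
Σ LCP = 0 + 1 + 2 + 3 + 2 + 1 + 2 + 3 + 0 + 1 + 1 + 0 + 3 + 2 + 1 + 1 + 2 + 2 + 3 = 30
distinct = 190 − 30 = 160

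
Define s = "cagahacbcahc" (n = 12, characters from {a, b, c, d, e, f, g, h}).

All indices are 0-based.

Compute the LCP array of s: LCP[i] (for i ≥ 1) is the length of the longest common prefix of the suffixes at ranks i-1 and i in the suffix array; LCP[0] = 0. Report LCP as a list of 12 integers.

sorted suffixes:
  #0 SA[0]=5  'acbcahc'
  #1 SA[1]=1  'agahacbcahc'
  #2 SA[2]=3  'ahacbcahc'
  #3 SA[3]=9  'ahc'
  #4 SA[4]=7  'bcahc'
  #5 SA[5]=11  'c'
  #6 SA[6]=0  'cagahacbcahc'
  #7 SA[7]=8  'cahc'
  #8 SA[8]=6  'cbcahc'
  #9 SA[9]=2  'gahacbcahc'
  #10 SA[10]=4  'hacbcahc'
  #11 SA[11]=10  'hc'

SA = [5, 1, 3, 9, 7, 11, 0, 8, 6, 2, 4, 10]
i: (SA[i-1],SA[i]) lcp shared
  1: (5,1) 1 'a'
  2: (1,3) 1 'a'
  3: (3,9) 2 'ah'
  4: (9,7) 0 ''
  5: (7,11) 0 ''
  6: (11,0) 1 'c'
  7: (0,8) 2 'ca'
  8: (8,6) 1 'c'
  9: (6,2) 0 ''
  10: (2,4) 0 ''
  11: (4,10) 1 'h'

[0, 1, 1, 2, 0, 0, 1, 2, 1, 0, 0, 1]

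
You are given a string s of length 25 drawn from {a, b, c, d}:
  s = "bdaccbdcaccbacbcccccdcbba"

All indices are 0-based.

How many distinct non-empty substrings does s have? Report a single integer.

285

rank→(start, suffix):
  0 → (24, 'a')
  1 → (12, 'acbcccccdcbba')
  2 → (8, 'accbacbcccccdcbba')
  3 → (2, 'accbdcaccbacbcccccdcbba')
  4 → (23, 'ba')
  5 → (11, 'bacbcccccdcbba')
  6 → (22, 'bba')
  7 → (14, 'bcccccdcbba')
  8 → (0, 'bdaccbdcaccbacbcccccdcbba')
  9 → (5, 'bdcaccbacbcccccdcbba')
  10 → (7, 'caccbacbcccccdcbba')
  11 → (10, 'cbacbcccccdcbba')
  12 → (21, 'cbba')
  13 → (13, 'cbcccccdcbba')
  14 → (4, 'cbdcaccbacbcccccdcbba')
  15 → (9, 'ccbacbcccccdcbba')
  16 → (3, 'ccbdcaccbacbcccccdcbba')
  17 → (15, 'cccccdcbba')
  18 → (16, 'ccccdcbba')
  19 → (17, 'cccdcbba')
  20 → (18, 'ccdcbba')
  21 → (19, 'cdcbba')
  22 → (1, 'daccbdcaccbacbcccccdcbba')
  23 → (6, 'dcaccbacbcccccdcbba')
  24 → (20, 'dcbba')

SA = [24, 12, 8, 2, 23, 11, 22, 14, 0, 5, 7, 10, 21, 13, 4, 9, 3, 15, 16, 17, 18, 19, 1, 6, 20]
[i] adj suffixes → lcp
  [1] 24/12 → 1 ('a')
  [2] 12/8 → 2 ('ac')
  [3] 8/2 → 4 ('accb')
  [4] 2/23 → 0 ('')
  [5] 23/11 → 2 ('ba')
  [6] 11/22 → 1 ('b')
  [7] 22/14 → 1 ('b')
  [8] 14/0 → 1 ('b')
  [9] 0/5 → 2 ('bd')
  [10] 5/7 → 0 ('')
  [11] 7/10 → 1 ('c')
  [12] 10/21 → 2 ('cb')
  [13] 21/13 → 2 ('cb')
  [14] 13/4 → 2 ('cb')
  [15] 4/9 → 1 ('c')
  [16] 9/3 → 3 ('ccb')
  [17] 3/15 → 2 ('cc')
  [18] 15/16 → 4 ('cccc')
  [19] 16/17 → 3 ('ccc')
  [20] 17/18 → 2 ('cc')
  [21] 18/19 → 1 ('c')
  [22] 19/1 → 0 ('')
  [23] 1/6 → 1 ('d')
  [24] 6/20 → 2 ('dc')

n(n+1)/2 = 25·26/2 = 325
Σ LCP = 0 + 1 + 2 + 4 + 0 + 2 + 1 + 1 + 1 + 2 + 0 + 1 + 2 + 2 + 2 + 1 + 3 + 2 + 4 + 3 + 2 + 1 + 0 + 1 + 2 = 40
distinct = 325 − 40 = 285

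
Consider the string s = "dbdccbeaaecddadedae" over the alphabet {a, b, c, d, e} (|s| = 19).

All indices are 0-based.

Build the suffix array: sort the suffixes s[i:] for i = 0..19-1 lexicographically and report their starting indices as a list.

[7, 13, 17, 8, 1, 5, 4, 3, 10, 12, 16, 0, 2, 11, 14, 18, 6, 9, 15]

sorted suffixes:
  #0 SA[0]=7  'aaecddadedae'
  #1 SA[1]=13  'adedae'
  #2 SA[2]=17  'ae'
  #3 SA[3]=8  'aecddadedae'
  #4 SA[4]=1  'bdccbeaaecddadedae'
  #5 SA[5]=5  'beaaecddadedae'
  #6 SA[6]=4  'cbeaaecddadedae'
  #7 SA[7]=3  'ccbeaaecddadedae'
  #8 SA[8]=10  'cddadedae'
  #9 SA[9]=12  'dadedae'
  #10 SA[10]=16  'dae'
  #11 SA[11]=0  'dbdccbeaaecddadedae'
  #12 SA[12]=2  'dccbeaaecddadedae'
  #13 SA[13]=11  'ddadedae'
  #14 SA[14]=14  'dedae'
  #15 SA[15]=18  'e'
  #16 SA[16]=6  'eaaecddadedae'
  #17 SA[17]=9  'ecddadedae'
  #18 SA[18]=15  'edae'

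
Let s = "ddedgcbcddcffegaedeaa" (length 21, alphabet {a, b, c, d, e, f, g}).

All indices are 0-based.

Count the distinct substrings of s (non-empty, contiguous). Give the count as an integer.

rank→(start, suffix):
  0 → (20, 'a')
  1 → (19, 'aa')
  2 → (15, 'aedeaa')
  3 → (6, 'bcddcffegaedeaa')
  4 → (5, 'cbcddcffegaedeaa')
  5 → (7, 'cddcffegaedeaa')
  6 → (10, 'cffegaedeaa')
  7 → (9, 'dcffegaedeaa')
  8 → (8, 'ddcffegaedeaa')
  9 → (0, 'ddedgcbcddcffegaedeaa')
  10 → (17, 'deaa')
  11 → (1, 'dedgcbcddcffegaedeaa')
  12 → (3, 'dgcbcddcffegaedeaa')
  13 → (18, 'eaa')
  14 → (16, 'edeaa')
  15 → (2, 'edgcbcddcffegaedeaa')
  16 → (13, 'egaedeaa')
  17 → (12, 'fegaedeaa')
  18 → (11, 'ffegaedeaa')
  19 → (14, 'gaedeaa')
  20 → (4, 'gcbcddcffegaedeaa')

SA = [20, 19, 15, 6, 5, 7, 10, 9, 8, 0, 17, 1, 3, 18, 16, 2, 13, 12, 11, 14, 4]
rank  pair      lcp
   1  s[20:],s[19:]  1  'a'
   2  s[19:],s[15:]  1  'a'
   3  s[15:],s[6:]  0  ''
   4  s[6:],s[5:]  0  ''
   5  s[5:],s[7:]  1  'c'
   6  s[7:],s[10:]  1  'c'
   7  s[10:],s[9:]  0  ''
   8  s[9:],s[8:]  1  'd'
   9  s[8:],s[0:]  2  'dd'
  10  s[0:],s[17:]  1  'd'
  11  s[17:],s[1:]  2  'de'
  12  s[1:],s[3:]  1  'd'
  13  s[3:],s[18:]  0  ''
  14  s[18:],s[16:]  1  'e'
  15  s[16:],s[2:]  2  'ed'
  16  s[2:],s[13:]  1  'e'
  17  s[13:],s[12:]  0  ''
  18  s[12:],s[11:]  1  'f'
  19  s[11:],s[14:]  0  ''
  20  s[14:],s[4:]  1  'g'

n(n+1)/2 = 21·22/2 = 231
Σ LCP = 0 + 1 + 1 + 0 + 0 + 1 + 1 + 0 + 1 + 2 + 1 + 2 + 1 + 0 + 1 + 2 + 1 + 0 + 1 + 0 + 1 = 17
distinct = 231 − 17 = 214

214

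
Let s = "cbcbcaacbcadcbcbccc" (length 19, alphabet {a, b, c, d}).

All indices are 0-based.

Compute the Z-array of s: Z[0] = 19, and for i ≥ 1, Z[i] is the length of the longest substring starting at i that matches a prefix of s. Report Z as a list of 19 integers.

[19, 0, 3, 0, 1, 0, 0, 3, 0, 1, 0, 0, 5, 0, 3, 0, 1, 1, 1]

Z[0]=19
i=1: outside box; Z[1]=0
i=2: outside box; Z[2]=3 grow→box=[2,5)
i=3: min(r-i=2, Z[1]=0)=0; Z[3]=0
i=4: min(r-i=1, Z[2]=3)=1; Z[4]=1
i=5: outside box; Z[5]=0
i=6: outside box; Z[6]=0
i=7: outside box; Z[7]=3 grow→box=[7,10)
i=8: min(r-i=2, Z[1]=0)=0; Z[8]=0
i=9: min(r-i=1, Z[2]=3)=1; Z[9]=1
i=10: outside box; Z[10]=0
i=11: outside box; Z[11]=0
i=12: outside box; Z[12]=5 grow→box=[12,17)
i=13: min(r-i=4, Z[1]=0)=0; Z[13]=0
i=14: min(r-i=3, Z[2]=3)=3; Z[14]=3
i=15: min(r-i=2, Z[3]=0)=0; Z[15]=0
i=16: min(r-i=1, Z[4]=1)=1; Z[16]=1
i=17: outside box; Z[17]=1 grow→box=[17,18)
i=18: outside box; Z[18]=1 grow→box=[18,19)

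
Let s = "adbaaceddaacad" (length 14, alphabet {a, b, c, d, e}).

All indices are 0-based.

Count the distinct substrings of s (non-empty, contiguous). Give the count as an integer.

92

rank→(start, suffix):
  0 → (9, 'aacad')
  1 → (3, 'aaceddaacad')
  2 → (10, 'acad')
  3 → (4, 'aceddaacad')
  4 → (12, 'ad')
  5 → (0, 'adbaaceddaacad')
  6 → (2, 'baaceddaacad')
  7 → (11, 'cad')
  8 → (5, 'ceddaacad')
  9 → (13, 'd')
  10 → (8, 'daacad')
  11 → (1, 'dbaaceddaacad')
  12 → (7, 'ddaacad')
  13 → (6, 'eddaacad')

SA = [9, 3, 10, 4, 12, 0, 2, 11, 5, 13, 8, 1, 7, 6]
[i] adj suffixes → lcp
  [1] 9/3 → 3 ('aac')
  [2] 3/10 → 1 ('a')
  [3] 10/4 → 2 ('ac')
  [4] 4/12 → 1 ('a')
  [5] 12/0 → 2 ('ad')
  [6] 0/2 → 0 ('')
  [7] 2/11 → 0 ('')
  [8] 11/5 → 1 ('c')
  [9] 5/13 → 0 ('')
  [10] 13/8 → 1 ('d')
  [11] 8/1 → 1 ('d')
  [12] 1/7 → 1 ('d')
  [13] 7/6 → 0 ('')

n(n+1)/2 = 14·15/2 = 105
Σ LCP = 0 + 3 + 1 + 2 + 1 + 2 + 0 + 0 + 1 + 0 + 1 + 1 + 1 + 0 = 13
distinct = 105 − 13 = 92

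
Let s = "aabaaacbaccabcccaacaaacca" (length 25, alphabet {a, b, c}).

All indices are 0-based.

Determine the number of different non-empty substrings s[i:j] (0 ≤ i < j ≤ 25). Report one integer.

sorted suffixes:
  #0 SA[0]=24  'a'
  #1 SA[1]=3  'aaacbaccabcccaacaaacca'
  #2 SA[2]=19  'aaacca'
  #3 SA[3]=0  'aabaaacbaccabcccaacaaacca'
  #4 SA[4]=16  'aacaaacca'
  #5 SA[5]=4  'aacbaccabcccaacaaacca'
  #6 SA[6]=20  'aacca'
  #7 SA[7]=1  'abaaacbaccabcccaacaaacca'
  #8 SA[8]=11  'abcccaacaaacca'
  #9 SA[9]=17  'acaaacca'
  #10 SA[10]=5  'acbaccabcccaacaaacca'
  #11 SA[11]=21  'acca'
  #12 SA[12]=8  'accabcccaacaaacca'
  #13 SA[13]=2  'baaacbaccabcccaacaaacca'
  #14 SA[14]=7  'baccabcccaacaaacca'
  #15 SA[15]=12  'bcccaacaaacca'
  #16 SA[16]=23  'ca'
  #17 SA[17]=18  'caaacca'
  #18 SA[18]=15  'caacaaacca'
  #19 SA[19]=10  'cabcccaacaaacca'
  #20 SA[20]=6  'cbaccabcccaacaaacca'
  #21 SA[21]=22  'cca'
  #22 SA[22]=14  'ccaacaaacca'
  #23 SA[23]=9  'ccabcccaacaaacca'
  #24 SA[24]=13  'cccaacaaacca'

SA = [24, 3, 19, 0, 16, 4, 20, 1, 11, 17, 5, 21, 8, 2, 7, 12, 23, 18, 15, 10, 6, 22, 14, 9, 13]
i: (SA[i-1],SA[i]) lcp shared
  1: (24,3) 1 'a'
  2: (3,19) 4 'aaac'
  3: (19,0) 2 'aa'
  4: (0,16) 2 'aa'
  5: (16,4) 3 'aac'
  6: (4,20) 3 'aac'
  7: (20,1) 1 'a'
  8: (1,11) 2 'ab'
  9: (11,17) 1 'a'
  10: (17,5) 2 'ac'
  11: (5,21) 2 'ac'
  12: (21,8) 4 'acca'
  13: (8,2) 0 ''
  14: (2,7) 2 'ba'
  15: (7,12) 1 'b'
  16: (12,23) 0 ''
  17: (23,18) 2 'ca'
  18: (18,15) 3 'caa'
  19: (15,10) 2 'ca'
  20: (10,6) 1 'c'
  21: (6,22) 1 'c'
  22: (22,14) 3 'cca'
  23: (14,9) 3 'cca'
  24: (9,13) 2 'cc'

n(n+1)/2 = 25·26/2 = 325
Σ LCP = 0 + 1 + 4 + 2 + 2 + 3 + 3 + 1 + 2 + 1 + 2 + 2 + 4 + 0 + 2 + 1 + 0 + 2 + 3 + 2 + 1 + 1 + 3 + 3 + 2 = 47
distinct = 325 − 47 = 278

278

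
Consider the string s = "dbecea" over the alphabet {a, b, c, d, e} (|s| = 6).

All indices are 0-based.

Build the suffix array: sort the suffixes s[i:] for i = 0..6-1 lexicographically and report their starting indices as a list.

rank | idx | suffix
   0 |   5 | a
   1 |   1 | becea
   2 |   3 | cea
   3 |   0 | dbecea
   4 |   4 | ea
   5 |   2 | ecea

[5, 1, 3, 0, 4, 2]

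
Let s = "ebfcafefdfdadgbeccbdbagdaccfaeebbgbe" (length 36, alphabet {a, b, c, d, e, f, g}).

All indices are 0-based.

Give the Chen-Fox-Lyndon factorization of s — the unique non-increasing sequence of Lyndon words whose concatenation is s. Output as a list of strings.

["e", "bfc", "afefdfd", "adgbeccbdbagd", "accfaeebbgbe"]

emit factor 1: 'e' (i=0, period=1)
emit factor 2: 'bfc' (i=1, period=3)
emit factor 3: 'afefdfd' (i=4, period=7)
emit factor 4: 'adgbeccbdbagd' (i=11, period=13)
emit factor 5: 'accfaeebbgbe' (i=24, period=12)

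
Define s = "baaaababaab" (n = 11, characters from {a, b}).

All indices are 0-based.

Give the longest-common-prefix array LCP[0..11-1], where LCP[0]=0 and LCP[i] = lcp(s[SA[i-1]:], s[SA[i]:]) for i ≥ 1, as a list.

[0, 3, 2, 3, 1, 2, 3, 0, 1, 3, 2]

rank→(start, suffix):
  0 → (1, 'aaaababaab')
  1 → (2, 'aaababaab')
  2 → (8, 'aab')
  3 → (3, 'aababaab')
  4 → (9, 'ab')
  5 → (6, 'abaab')
  6 → (4, 'ababaab')
  7 → (10, 'b')
  8 → (0, 'baaaababaab')
  9 → (7, 'baab')
  10 → (5, 'babaab')

SA = [1, 2, 8, 3, 9, 6, 4, 10, 0, 7, 5]
[i] adj suffixes → lcp
  [1] 1/2 → 3 ('aaa')
  [2] 2/8 → 2 ('aa')
  [3] 8/3 → 3 ('aab')
  [4] 3/9 → 1 ('a')
  [5] 9/6 → 2 ('ab')
  [6] 6/4 → 3 ('aba')
  [7] 4/10 → 0 ('')
  [8] 10/0 → 1 ('b')
  [9] 0/7 → 3 ('baa')
  [10] 7/5 → 2 ('ba')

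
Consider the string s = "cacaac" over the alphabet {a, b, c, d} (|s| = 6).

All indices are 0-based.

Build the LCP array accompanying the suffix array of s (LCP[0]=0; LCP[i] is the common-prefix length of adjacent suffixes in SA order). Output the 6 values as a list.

[0, 1, 2, 0, 1, 2]

sorted suffixes:
  #0 SA[0]=3  'aac'
  #1 SA[1]=4  'ac'
  #2 SA[2]=1  'acaac'
  #3 SA[3]=5  'c'
  #4 SA[4]=2  'caac'
  #5 SA[5]=0  'cacaac'

SA = [3, 4, 1, 5, 2, 0]
rank  pair      lcp
   1  s[3:],s[4:]  1  'a'
   2  s[4:],s[1:]  2  'ac'
   3  s[1:],s[5:]  0  ''
   4  s[5:],s[2:]  1  'c'
   5  s[2:],s[0:]  2  'ca'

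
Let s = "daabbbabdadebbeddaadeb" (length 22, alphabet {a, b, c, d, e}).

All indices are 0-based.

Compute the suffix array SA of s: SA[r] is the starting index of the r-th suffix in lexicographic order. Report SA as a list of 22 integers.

[1, 17, 2, 6, 18, 9, 21, 5, 4, 3, 12, 7, 13, 0, 16, 8, 15, 19, 10, 20, 11, 14]

rank | idx | suffix
   0 |   1 | aabbbabdadebbeddaadeb
   1 |  17 | aadeb
   2 |   2 | abbbabdadebbeddaadeb
   3 |   6 | abdadebbeddaadeb
   4 |  18 | adeb
   5 |   9 | adebbeddaadeb
   6 |  21 | b
   7 |   5 | babdadebbeddaadeb
   8 |   4 | bbabdadebbeddaadeb
   9 |   3 | bbbabdadebbeddaadeb
  10 |  12 | bbeddaadeb
  11 |   7 | bdadebbeddaadeb
  12 |  13 | beddaadeb
  13 |   0 | daabbbabdadebbeddaadeb
  14 |  16 | daadeb
  15 |   8 | dadebbeddaadeb
  16 |  15 | ddaadeb
  17 |  19 | deb
  18 |  10 | debbeddaadeb
  19 |  20 | eb
  20 |  11 | ebbeddaadeb
  21 |  14 | eddaadeb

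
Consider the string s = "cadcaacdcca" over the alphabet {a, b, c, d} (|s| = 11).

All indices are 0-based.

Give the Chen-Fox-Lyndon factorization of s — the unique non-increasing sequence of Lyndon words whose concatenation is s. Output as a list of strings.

["c", "adc", "aacdcc", "a"]

emit factor 1: 'c' (i=0, period=1)
emit factor 2: 'adc' (i=1, period=3)
emit factor 3: 'aacdcc' (i=4, period=6)
emit factor 4: 'a' (i=10, period=1)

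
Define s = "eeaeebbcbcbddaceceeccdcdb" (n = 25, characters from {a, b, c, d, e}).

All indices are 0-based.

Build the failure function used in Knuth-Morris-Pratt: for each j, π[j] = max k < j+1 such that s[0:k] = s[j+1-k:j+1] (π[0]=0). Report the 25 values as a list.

π[0] = 0
j=1 s[j]='e': π[1]=1 (border 'e')
j=2 s[j]='a': k: 1→0; π[2]=0 (border '')
j=3 s[j]='e': π[3]=1 (border 'e')
j=4 s[j]='e': π[4]=2 (border 'ee')
j=5 s[j]='b': k: 2→1→0; π[5]=0 (border '')
j=6 s[j]='b': π[6]=0 (border '')
j=7 s[j]='c': π[7]=0 (border '')
j=8 s[j]='b': π[8]=0 (border '')
j=9 s[j]='c': π[9]=0 (border '')
j=10 s[j]='b': π[10]=0 (border '')
j=11 s[j]='d': π[11]=0 (border '')
j=12 s[j]='d': π[12]=0 (border '')
j=13 s[j]='a': π[13]=0 (border '')
j=14 s[j]='c': π[14]=0 (border '')
j=15 s[j]='e': π[15]=1 (border 'e')
j=16 s[j]='c': k: 1→0; π[16]=0 (border '')
j=17 s[j]='e': π[17]=1 (border 'e')
j=18 s[j]='e': π[18]=2 (border 'ee')
j=19 s[j]='c': k: 2→1→0; π[19]=0 (border '')
j=20 s[j]='c': π[20]=0 (border '')
j=21 s[j]='d': π[21]=0 (border '')
j=22 s[j]='c': π[22]=0 (border '')
j=23 s[j]='d': π[23]=0 (border '')
j=24 s[j]='b': π[24]=0 (border '')

[0, 1, 0, 1, 2, 0, 0, 0, 0, 0, 0, 0, 0, 0, 0, 1, 0, 1, 2, 0, 0, 0, 0, 0, 0]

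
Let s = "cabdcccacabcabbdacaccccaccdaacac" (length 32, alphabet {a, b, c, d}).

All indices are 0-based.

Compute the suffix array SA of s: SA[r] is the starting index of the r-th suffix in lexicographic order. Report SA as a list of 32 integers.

[27, 12, 9, 1, 30, 7, 28, 16, 18, 23, 13, 10, 14, 2, 31, 11, 8, 0, 29, 6, 17, 22, 5, 21, 4, 20, 19, 24, 25, 26, 15, 3]

sorted suffixes:
  #0 SA[0]=27  'aacac'
  #1 SA[1]=12  'abbdacaccccaccdaacac'
  #2 SA[2]=9  'abcabbdacaccccaccdaacac'
  #3 SA[3]=1  'abdcccacabcabbdacaccccaccdaacac'
  #4 SA[4]=30  'ac'
  #5 SA[5]=7  'acabcabbdacaccccaccdaacac'
  #6 SA[6]=28  'acac'
  #7 SA[7]=16  'acaccccaccdaacac'
  #8 SA[8]=18  'accccaccdaacac'
  #9 SA[9]=23  'accdaacac'
  #10 SA[10]=13  'bbdacaccccaccdaacac'
  #11 SA[11]=10  'bcabbdacaccccaccdaacac'
  #12 SA[12]=14  'bdacaccccaccdaacac'
  #13 SA[13]=2  'bdcccacabcabbdacaccccaccdaacac'
  #14 SA[14]=31  'c'
  #15 SA[15]=11  'cabbdacaccccaccdaacac'
  #16 SA[16]=8  'cabcabbdacaccccaccdaacac'
  #17 SA[17]=0  'cabdcccacabcabbdacaccccaccdaacac'
  #18 SA[18]=29  'cac'
  #19 SA[19]=6  'cacabcabbdacaccccaccdaacac'
  #20 SA[20]=17  'caccccaccdaacac'
  #21 SA[21]=22  'caccdaacac'
  #22 SA[22]=5  'ccacabcabbdacaccccaccdaacac'
  #23 SA[23]=21  'ccaccdaacac'
  #24 SA[24]=4  'cccacabcabbdacaccccaccdaacac'
  #25 SA[25]=20  'cccaccdaacac'
  #26 SA[26]=19  'ccccaccdaacac'
  #27 SA[27]=24  'ccdaacac'
  #28 SA[28]=25  'cdaacac'
  #29 SA[29]=26  'daacac'
  #30 SA[30]=15  'dacaccccaccdaacac'
  #31 SA[31]=3  'dcccacabcabbdacaccccaccdaacac'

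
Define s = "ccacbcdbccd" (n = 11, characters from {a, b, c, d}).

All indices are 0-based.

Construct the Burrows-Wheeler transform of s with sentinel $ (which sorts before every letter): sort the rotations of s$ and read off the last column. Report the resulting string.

rank  rotation      last
    0  $ccacbcdbccd  d
    1  acbcdbccd$cc  c
    2  bccd$ccacbcd  d
    3  bcdbccd$ccac  c
    4  cacbcdbccd$c  c
    5  cbcdbccd$cca  a
    6  ccacbcdbccd$  $
    7  ccd$ccacbcdb  b
    8  cd$ccacbcdbc  c
    9  cdbccd$ccacb  b
   10  d$ccacbcdbcc  c
   11  dbccd$ccacbc  c

dcdcca$bcbcc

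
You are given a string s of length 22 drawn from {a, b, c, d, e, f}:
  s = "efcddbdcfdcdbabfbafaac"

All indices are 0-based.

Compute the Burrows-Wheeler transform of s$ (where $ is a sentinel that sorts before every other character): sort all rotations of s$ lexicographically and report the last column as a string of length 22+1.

cfbabdfdaadfdcdfbc$abec

rank  rotation                 last
    0  $efcddbdcfdcdbabfbafaac  c
    1  aac$efcddbdcfdcdbabfbaf  f
    2  abfbafaac$efcddbdcfdcdb  b
    3  ac$efcddbdcfdcdbabfbafa  a
    4  afaac$efcddbdcfdcdbabfb  b
    5  babfbafaac$efcddbdcfdcd  d
    6  bafaac$efcddbdcfdcdbabf  f
    7  bdcfdcdbabfbafaac$efcdd  d
    8  bfbafaac$efcddbdcfdcdba  a
    9  c$efcddbdcfdcdbabfbafaa  a
   10  cdbabfbafaac$efcddbdcfd  d
   11  cddbdcfdcdbabfbafaac$ef  f
   12  cfdcdbabfbafaac$efcddbd  d
   13  dbabfbafaac$efcddbdcfdc  c
   14  dbdcfdcdbabfbafaac$efcd  d
   15  dcdbabfbafaac$efcddbdcf  f
   16  dcfdcdbabfbafaac$efcddb  b
   17  ddbdcfdcdbabfbafaac$efc  c
   18  efcddbdcfdcdbabfbafaac$  $
   19  faac$efcddbdcfdcdbabfba  a
   20  fbafaac$efcddbdcfdcdbab  b
   21  fcddbdcfdcdbabfbafaac$e  e
   22  fdcdbabfbafaac$efcddbdc  c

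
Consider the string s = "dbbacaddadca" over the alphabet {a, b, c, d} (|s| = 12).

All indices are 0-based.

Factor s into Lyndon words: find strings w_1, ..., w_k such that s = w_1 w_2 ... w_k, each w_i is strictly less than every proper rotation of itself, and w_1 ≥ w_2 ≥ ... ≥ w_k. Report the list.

["d", "b", "b", "acaddadc", "a"]

emit factor 1: 'd' (i=0, period=1)
emit factor 2: 'b' (i=1, period=1)
emit factor 3: 'b' (i=2, period=1)
emit factor 4: 'acaddadc' (i=3, period=8)
emit factor 5: 'a' (i=11, period=1)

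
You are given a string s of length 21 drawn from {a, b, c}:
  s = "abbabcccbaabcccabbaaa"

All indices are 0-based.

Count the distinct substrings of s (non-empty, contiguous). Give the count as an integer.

rank | idx | suffix
   0 |  20 | a
   1 |  19 | aa
   2 |  18 | aaa
   3 |   9 | aabcccabbaaa
   4 |  15 | abbaaa
   5 |   0 | abbabcccbaabcccabbaaa
   6 |  10 | abcccabbaaa
   7 |   3 | abcccbaabcccabbaaa
   8 |  17 | baaa
   9 |   8 | baabcccabbaaa
  10 |   2 | babcccbaabcccabbaaa
  11 |  16 | bbaaa
  12 |   1 | bbabcccbaabcccabbaaa
  13 |  11 | bcccabbaaa
  14 |   4 | bcccbaabcccabbaaa
  15 |  14 | cabbaaa
  16 |   7 | cbaabcccabbaaa
  17 |  13 | ccabbaaa
  18 |   6 | ccbaabcccabbaaa
  19 |  12 | cccabbaaa
  20 |   5 | cccbaabcccabbaaa

SA = [20, 19, 18, 9, 15, 0, 10, 3, 17, 8, 2, 16, 1, 11, 4, 14, 7, 13, 6, 12, 5]
[i] adj suffixes → lcp
  [1] 20/19 → 1 ('a')
  [2] 19/18 → 2 ('aa')
  [3] 18/9 → 2 ('aa')
  [4] 9/15 → 1 ('a')
  [5] 15/0 → 4 ('abba')
  [6] 0/10 → 2 ('ab')
  [7] 10/3 → 5 ('abccc')
  [8] 3/17 → 0 ('')
  [9] 17/8 → 3 ('baa')
  [10] 8/2 → 2 ('ba')
  [11] 2/16 → 1 ('b')
  [12] 16/1 → 3 ('bba')
  [13] 1/11 → 1 ('b')
  [14] 11/4 → 4 ('bccc')
  [15] 4/14 → 0 ('')
  [16] 14/7 → 1 ('c')
  [17] 7/13 → 1 ('c')
  [18] 13/6 → 2 ('cc')
  [19] 6/12 → 2 ('cc')
  [20] 12/5 → 3 ('ccc')

n(n+1)/2 = 21·22/2 = 231
Σ LCP = 0 + 1 + 2 + 2 + 1 + 4 + 2 + 5 + 0 + 3 + 2 + 1 + 3 + 1 + 4 + 0 + 1 + 1 + 2 + 2 + 3 = 40
distinct = 231 − 40 = 191

191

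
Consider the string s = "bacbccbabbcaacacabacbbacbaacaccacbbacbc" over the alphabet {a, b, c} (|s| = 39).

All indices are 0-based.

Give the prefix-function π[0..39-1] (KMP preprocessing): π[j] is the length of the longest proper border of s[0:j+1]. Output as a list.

[0, 0, 0, 1, 0, 0, 1, 2, 1, 1, 0, 0, 0, 0, 0, 0, 0, 1, 2, 3, 4, 1, 2, 3, 4, 2, 0, 0, 0, 0, 0, 0, 0, 1, 1, 2, 3, 4, 5]

π[0] = 0
j=1 s[j]='a': π[1]=0 (border '')
j=2 s[j]='c': π[2]=0 (border '')
j=3 s[j]='b': π[3]=1 (border 'b')
j=4 s[j]='c': k: 1→0; π[4]=0 (border '')
j=5 s[j]='c': π[5]=0 (border '')
j=6 s[j]='b': π[6]=1 (border 'b')
j=7 s[j]='a': π[7]=2 (border 'ba')
j=8 s[j]='b': k: 2→0; π[8]=1 (border 'b')
j=9 s[j]='b': k: 1→0; π[9]=1 (border 'b')
j=10 s[j]='c': k: 1→0; π[10]=0 (border '')
j=11 s[j]='a': π[11]=0 (border '')
j=12 s[j]='a': π[12]=0 (border '')
j=13 s[j]='c': π[13]=0 (border '')
j=14 s[j]='a': π[14]=0 (border '')
j=15 s[j]='c': π[15]=0 (border '')
j=16 s[j]='a': π[16]=0 (border '')
j=17 s[j]='b': π[17]=1 (border 'b')
j=18 s[j]='a': π[18]=2 (border 'ba')
j=19 s[j]='c': π[19]=3 (border 'bac')
j=20 s[j]='b': π[20]=4 (border 'bacb')
j=21 s[j]='b': k: 4→1→0; π[21]=1 (border 'b')
j=22 s[j]='a': π[22]=2 (border 'ba')
j=23 s[j]='c': π[23]=3 (border 'bac')
j=24 s[j]='b': π[24]=4 (border 'bacb')
j=25 s[j]='a': k: 4→1; π[25]=2 (border 'ba')
j=26 s[j]='a': k: 2→0; π[26]=0 (border '')
j=27 s[j]='c': π[27]=0 (border '')
j=28 s[j]='a': π[28]=0 (border '')
j=29 s[j]='c': π[29]=0 (border '')
j=30 s[j]='c': π[30]=0 (border '')
j=31 s[j]='a': π[31]=0 (border '')
j=32 s[j]='c': π[32]=0 (border '')
j=33 s[j]='b': π[33]=1 (border 'b')
j=34 s[j]='b': k: 1→0; π[34]=1 (border 'b')
j=35 s[j]='a': π[35]=2 (border 'ba')
j=36 s[j]='c': π[36]=3 (border 'bac')
j=37 s[j]='b': π[37]=4 (border 'bacb')
j=38 s[j]='c': π[38]=5 (border 'bacbc')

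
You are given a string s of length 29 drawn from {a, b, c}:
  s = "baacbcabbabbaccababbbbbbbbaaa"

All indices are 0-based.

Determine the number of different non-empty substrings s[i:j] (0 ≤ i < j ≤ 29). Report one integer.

366

sorted suffixes:
  #0 SA[0]=28  'a'
  #1 SA[1]=27  'aa'
  #2 SA[2]=26  'aaa'
  #3 SA[3]=1  'aacbcabbabbaccababbbbbbbbaaa'
  #4 SA[4]=15  'ababbbbbbbbaaa'
  #5 SA[5]=6  'abbabbaccababbbbbbbbaaa'
  #6 SA[6]=9  'abbaccababbbbbbbbaaa'
  #7 SA[7]=17  'abbbbbbbbaaa'
  #8 SA[8]=2  'acbcabbabbaccababbbbbbbbaaa'
  #9 SA[9]=12  'accababbbbbbbbaaa'
  #10 SA[10]=25  'baaa'
  #11 SA[11]=0  'baacbcabbabbaccababbbbbbbbaaa'
  #12 SA[12]=8  'babbaccababbbbbbbbaaa'
  #13 SA[13]=16  'babbbbbbbbaaa'
  #14 SA[14]=11  'baccababbbbbbbbaaa'
  #15 SA[15]=24  'bbaaa'
  #16 SA[16]=7  'bbabbaccababbbbbbbbaaa'
  #17 SA[17]=10  'bbaccababbbbbbbbaaa'
  #18 SA[18]=23  'bbbaaa'
  #19 SA[19]=22  'bbbbaaa'
  #20 SA[20]=21  'bbbbbaaa'
  #21 SA[21]=20  'bbbbbbaaa'
  #22 SA[22]=19  'bbbbbbbaaa'
  #23 SA[23]=18  'bbbbbbbbaaa'
  #24 SA[24]=4  'bcabbabbaccababbbbbbbbaaa'
  #25 SA[25]=14  'cababbbbbbbbaaa'
  #26 SA[26]=5  'cabbabbaccababbbbbbbbaaa'
  #27 SA[27]=3  'cbcabbabbaccababbbbbbbbaaa'
  #28 SA[28]=13  'ccababbbbbbbbaaa'

SA = [28, 27, 26, 1, 15, 6, 9, 17, 2, 12, 25, 0, 8, 16, 11, 24, 7, 10, 23, 22, 21, 20, 19, 18, 4, 14, 5, 3, 13]
rank  pair      lcp
   1  s[28:],s[27:]  1  'a'
   2  s[27:],s[26:]  2  'aa'
   3  s[26:],s[1:]  2  'aa'
   4  s[1:],s[15:]  1  'a'
   5  s[15:],s[6:]  2  'ab'
   6  s[6:],s[9:]  4  'abba'
   7  s[9:],s[17:]  3  'abb'
   8  s[17:],s[2:]  1  'a'
   9  s[2:],s[12:]  2  'ac'
  10  s[12:],s[25:]  0  ''
  11  s[25:],s[0:]  3  'baa'
  12  s[0:],s[8:]  2  'ba'
  13  s[8:],s[16:]  4  'babb'
  14  s[16:],s[11:]  2  'ba'
  15  s[11:],s[24:]  1  'b'
  16  s[24:],s[7:]  3  'bba'
  17  s[7:],s[10:]  3  'bba'
  18  s[10:],s[23:]  2  'bb'
  19  s[23:],s[22:]  3  'bbb'
  20  s[22:],s[21:]  4  'bbbb'
  21  s[21:],s[20:]  5  'bbbbb'
  22  s[20:],s[19:]  6  'bbbbbb'
  23  s[19:],s[18:]  7  'bbbbbbb'
  24  s[18:],s[4:]  1  'b'
  25  s[4:],s[14:]  0  ''
  26  s[14:],s[5:]  3  'cab'
  27  s[5:],s[3:]  1  'c'
  28  s[3:],s[13:]  1  'c'

n(n+1)/2 = 29·30/2 = 435
Σ LCP = 0 + 1 + 2 + 2 + 1 + 2 + 4 + 3 + 1 + 2 + 0 + 3 + 2 + 4 + 2 + 1 + 3 + 3 + 2 + 3 + 4 + 5 + 6 + 7 + 1 + 0 + 3 + 1 + 1 = 69
distinct = 435 − 69 = 366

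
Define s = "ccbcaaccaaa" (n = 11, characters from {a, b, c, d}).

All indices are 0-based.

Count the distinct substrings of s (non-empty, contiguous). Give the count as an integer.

53

rank→(start, suffix):
  0 → (10, 'a')
  1 → (9, 'aa')
  2 → (8, 'aaa')
  3 → (4, 'aaccaaa')
  4 → (5, 'accaaa')
  5 → (2, 'bcaaccaaa')
  6 → (7, 'caaa')
  7 → (3, 'caaccaaa')
  8 → (1, 'cbcaaccaaa')
  9 → (6, 'ccaaa')
  10 → (0, 'ccbcaaccaaa')

SA = [10, 9, 8, 4, 5, 2, 7, 3, 1, 6, 0]
i: (SA[i-1],SA[i]) lcp shared
  1: (10,9) 1 'a'
  2: (9,8) 2 'aa'
  3: (8,4) 2 'aa'
  4: (4,5) 1 'a'
  5: (5,2) 0 ''
  6: (2,7) 0 ''
  7: (7,3) 3 'caa'
  8: (3,1) 1 'c'
  9: (1,6) 1 'c'
  10: (6,0) 2 'cc'

n(n+1)/2 = 11·12/2 = 66
Σ LCP = 0 + 1 + 2 + 2 + 1 + 0 + 0 + 3 + 1 + 1 + 2 = 13
distinct = 66 − 13 = 53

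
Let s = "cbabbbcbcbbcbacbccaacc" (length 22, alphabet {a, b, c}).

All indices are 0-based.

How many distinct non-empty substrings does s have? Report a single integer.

216

sorted suffixes:
  #0 SA[0]=18  'aacc'
  #1 SA[1]=2  'abbbcbcbbcbacbccaacc'
  #2 SA[2]=13  'acbccaacc'
  #3 SA[3]=19  'acc'
  #4 SA[4]=1  'babbbcbcbbcbacbccaacc'
  #5 SA[5]=12  'bacbccaacc'
  #6 SA[6]=3  'bbbcbcbbcbacbccaacc'
  #7 SA[7]=9  'bbcbacbccaacc'
  #8 SA[8]=4  'bbcbcbbcbacbccaacc'
  #9 SA[9]=10  'bcbacbccaacc'
  #10 SA[10]=7  'bcbbcbacbccaacc'
  #11 SA[11]=5  'bcbcbbcbacbccaacc'
  #12 SA[12]=15  'bccaacc'
  #13 SA[13]=21  'c'
  #14 SA[14]=17  'caacc'
  #15 SA[15]=0  'cbabbbcbcbbcbacbccaacc'
  #16 SA[16]=11  'cbacbccaacc'
  #17 SA[17]=8  'cbbcbacbccaacc'
  #18 SA[18]=6  'cbcbbcbacbccaacc'
  #19 SA[19]=14  'cbccaacc'
  #20 SA[20]=20  'cc'
  #21 SA[21]=16  'ccaacc'

SA = [18, 2, 13, 19, 1, 12, 3, 9, 4, 10, 7, 5, 15, 21, 17, 0, 11, 8, 6, 14, 20, 16]
rank  pair      lcp
   1  s[18:],s[2:]  1  'a'
   2  s[2:],s[13:]  1  'a'
   3  s[13:],s[19:]  2  'ac'
   4  s[19:],s[1:]  0  ''
   5  s[1:],s[12:]  2  'ba'
   6  s[12:],s[3:]  1  'b'
   7  s[3:],s[9:]  2  'bb'
   8  s[9:],s[4:]  4  'bbcb'
   9  s[4:],s[10:]  1  'b'
  10  s[10:],s[7:]  3  'bcb'
  11  s[7:],s[5:]  3  'bcb'
  12  s[5:],s[15:]  2  'bc'
  13  s[15:],s[21:]  0  ''
  14  s[21:],s[17:]  1  'c'
  15  s[17:],s[0:]  1  'c'
  16  s[0:],s[11:]  3  'cba'
  17  s[11:],s[8:]  2  'cb'
  18  s[8:],s[6:]  2  'cb'
  19  s[6:],s[14:]  3  'cbc'
  20  s[14:],s[20:]  1  'c'
  21  s[20:],s[16:]  2  'cc'

n(n+1)/2 = 22·23/2 = 253
Σ LCP = 0 + 1 + 1 + 2 + 0 + 2 + 1 + 2 + 4 + 1 + 3 + 3 + 2 + 0 + 1 + 1 + 3 + 2 + 2 + 3 + 1 + 2 = 37
distinct = 253 − 37 = 216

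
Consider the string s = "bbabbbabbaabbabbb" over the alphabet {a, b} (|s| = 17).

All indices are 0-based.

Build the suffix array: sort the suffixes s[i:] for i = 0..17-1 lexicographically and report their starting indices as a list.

rank | idx | suffix
   0 |   9 | aabbabbb
   1 |   6 | abbaabbabbb
   2 |  10 | abbabbb
   3 |  13 | abbb
   4 |   2 | abbbabbaabbabbb
   5 |  16 | b
   6 |   8 | baabbabbb
   7 |   5 | babbaabbabbb
   8 |  12 | babbb
   9 |   1 | babbbabbaabbabbb
  10 |  15 | bb
  11 |   7 | bbaabbabbb
  12 |   4 | bbabbaabbabbb
  13 |  11 | bbabbb
  14 |   0 | bbabbbabbaabbabbb
  15 |  14 | bbb
  16 |   3 | bbbabbaabbabbb

[9, 6, 10, 13, 2, 16, 8, 5, 12, 1, 15, 7, 4, 11, 0, 14, 3]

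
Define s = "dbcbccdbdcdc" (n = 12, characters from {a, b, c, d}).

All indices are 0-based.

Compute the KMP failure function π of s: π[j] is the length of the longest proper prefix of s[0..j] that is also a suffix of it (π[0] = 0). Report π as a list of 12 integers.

[0, 0, 0, 0, 0, 0, 1, 2, 1, 0, 1, 0]

π[0] = 0
j=1 s[j]='b': π[1]=0 (border '')
j=2 s[j]='c': π[2]=0 (border '')
j=3 s[j]='b': π[3]=0 (border '')
j=4 s[j]='c': π[4]=0 (border '')
j=5 s[j]='c': π[5]=0 (border '')
j=6 s[j]='d': π[6]=1 (border 'd')
j=7 s[j]='b': π[7]=2 (border 'db')
j=8 s[j]='d': k: 2→0; π[8]=1 (border 'd')
j=9 s[j]='c': k: 1→0; π[9]=0 (border '')
j=10 s[j]='d': π[10]=1 (border 'd')
j=11 s[j]='c': k: 1→0; π[11]=0 (border '')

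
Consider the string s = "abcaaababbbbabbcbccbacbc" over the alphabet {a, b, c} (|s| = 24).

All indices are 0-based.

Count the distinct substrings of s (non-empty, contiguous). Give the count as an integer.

rank→(start, suffix):
  0 → (3, 'aaababbbbabbcbccbacbc')
  1 → (4, 'aababbbbabbcbccbacbc')
  2 → (5, 'ababbbbabbcbccbacbc')
  3 → (7, 'abbbbabbcbccbacbc')
  4 → (12, 'abbcbccbacbc')
  5 → (0, 'abcaaababbbbabbcbccbacbc')
  6 → (20, 'acbc')
  7 → (6, 'babbbbabbcbccbacbc')
  8 → (11, 'babbcbccbacbc')
  9 → (19, 'bacbc')
  10 → (10, 'bbabbcbccbacbc')
  11 → (9, 'bbbabbcbccbacbc')
  12 → (8, 'bbbbabbcbccbacbc')
  13 → (13, 'bbcbccbacbc')
  14 → (22, 'bc')
  15 → (1, 'bcaaababbbbabbcbccbacbc')
  16 → (14, 'bcbccbacbc')
  17 → (16, 'bccbacbc')
  18 → (23, 'c')
  19 → (2, 'caaababbbbabbcbccbacbc')
  20 → (18, 'cbacbc')
  21 → (21, 'cbc')
  22 → (15, 'cbccbacbc')
  23 → (17, 'ccbacbc')

SA = [3, 4, 5, 7, 12, 0, 20, 6, 11, 19, 10, 9, 8, 13, 22, 1, 14, 16, 23, 2, 18, 21, 15, 17]
i: (SA[i-1],SA[i]) lcp shared
  1: (3,4) 2 'aa'
  2: (4,5) 1 'a'
  3: (5,7) 2 'ab'
  4: (7,12) 3 'abb'
  5: (12,0) 2 'ab'
  6: (0,20) 1 'a'
  7: (20,6) 0 ''
  8: (6,11) 4 'babb'
  9: (11,19) 2 'ba'
  10: (19,10) 1 'b'
  11: (10,9) 2 'bb'
  12: (9,8) 3 'bbb'
  13: (8,13) 2 'bb'
  14: (13,22) 1 'b'
  15: (22,1) 2 'bc'
  16: (1,14) 2 'bc'
  17: (14,16) 2 'bc'
  18: (16,23) 0 ''
  19: (23,2) 1 'c'
  20: (2,18) 1 'c'
  21: (18,21) 2 'cb'
  22: (21,15) 3 'cbc'
  23: (15,17) 1 'c'

n(n+1)/2 = 24·25/2 = 300
Σ LCP = 0 + 2 + 1 + 2 + 3 + 2 + 1 + 0 + 4 + 2 + 1 + 2 + 3 + 2 + 1 + 2 + 2 + 2 + 0 + 1 + 1 + 2 + 3 + 1 = 40
distinct = 300 − 40 = 260

260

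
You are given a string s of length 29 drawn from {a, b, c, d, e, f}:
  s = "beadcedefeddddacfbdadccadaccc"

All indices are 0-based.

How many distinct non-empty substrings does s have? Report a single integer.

rank→(start, suffix):
  0 → (25, 'accc')
  1 → (14, 'acfbdadccadaccc')
  2 → (23, 'adaccc')
  3 → (19, 'adccadaccc')
  4 → (2, 'adcedefeddddacfbdadccadaccc')
  5 → (17, 'bdadccadaccc')
  6 → (0, 'beadcedefeddddacfbdadccadaccc')
  7 → (28, 'c')
  8 → (22, 'cadaccc')
  9 → (27, 'cc')
  10 → (21, 'ccadaccc')
  11 → (26, 'ccc')
  12 → (4, 'cedefeddddacfbdadccadaccc')
  13 → (15, 'cfbdadccadaccc')
  14 → (24, 'daccc')
  15 → (13, 'dacfbdadccadaccc')
  16 → (18, 'dadccadaccc')
  17 → (20, 'dccadaccc')
  18 → (3, 'dcedefeddddacfbdadccadaccc')
  19 → (12, 'ddacfbdadccadaccc')
  20 → (11, 'dddacfbdadccadaccc')
  21 → (10, 'ddddacfbdadccadaccc')
  22 → (6, 'defeddddacfbdadccadaccc')
  23 → (1, 'eadcedefeddddacfbdadccadaccc')
  24 → (9, 'eddddacfbdadccadaccc')
  25 → (5, 'edefeddddacfbdadccadaccc')
  26 → (7, 'efeddddacfbdadccadaccc')
  27 → (16, 'fbdadccadaccc')
  28 → (8, 'feddddacfbdadccadaccc')

SA = [25, 14, 23, 19, 2, 17, 0, 28, 22, 27, 21, 26, 4, 15, 24, 13, 18, 20, 3, 12, 11, 10, 6, 1, 9, 5, 7, 16, 8]
rank  pair      lcp
   1  s[25:],s[14:]  2  'ac'
   2  s[14:],s[23:]  1  'a'
   3  s[23:],s[19:]  2  'ad'
   4  s[19:],s[2:]  3  'adc'
   5  s[2:],s[17:]  0  ''
   6  s[17:],s[0:]  1  'b'
   7  s[0:],s[28:]  0  ''
   8  s[28:],s[22:]  1  'c'
   9  s[22:],s[27:]  1  'c'
  10  s[27:],s[21:]  2  'cc'
  11  s[21:],s[26:]  2  'cc'
  12  s[26:],s[4:]  1  'c'
  13  s[4:],s[15:]  1  'c'
  14  s[15:],s[24:]  0  ''
  15  s[24:],s[13:]  3  'dac'
  16  s[13:],s[18:]  2  'da'
  17  s[18:],s[20:]  1  'd'
  18  s[20:],s[3:]  2  'dc'
  19  s[3:],s[12:]  1  'd'
  20  s[12:],s[11:]  2  'dd'
  21  s[11:],s[10:]  3  'ddd'
  22  s[10:],s[6:]  1  'd'
  23  s[6:],s[1:]  0  ''
  24  s[1:],s[9:]  1  'e'
  25  s[9:],s[5:]  2  'ed'
  26  s[5:],s[7:]  1  'e'
  27  s[7:],s[16:]  0  ''
  28  s[16:],s[8:]  1  'f'

n(n+1)/2 = 29·30/2 = 435
Σ LCP = 0 + 2 + 1 + 2 + 3 + 0 + 1 + 0 + 1 + 1 + 2 + 2 + 1 + 1 + 0 + 3 + 2 + 1 + 2 + 1 + 2 + 3 + 1 + 0 + 1 + 2 + 1 + 0 + 1 = 37
distinct = 435 − 37 = 398

398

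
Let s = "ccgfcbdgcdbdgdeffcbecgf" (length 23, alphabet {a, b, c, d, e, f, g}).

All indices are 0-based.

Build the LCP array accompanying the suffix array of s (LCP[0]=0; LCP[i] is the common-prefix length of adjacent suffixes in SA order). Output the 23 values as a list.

[0, 3, 1, 0, 2, 1, 1, 1, 3, 0, 1, 1, 2, 0, 1, 0, 1, 3, 1, 0, 1, 1, 2]

rank | idx | suffix
   0 |   5 | bdgcdbdgdeffcbecgf
   1 |  10 | bdgdeffcbecgf
   2 |  18 | becgf
   3 |   4 | cbdgcdbdgdeffcbecgf
   4 |  17 | cbecgf
   5 |   0 | ccgfcbdgcdbdgdeffcbecgf
   6 |   8 | cdbdgdeffcbecgf
   7 |  20 | cgf
   8 |   1 | cgfcbdgcdbdgdeffcbecgf
   9 |   9 | dbdgdeffcbecgf
  10 |  13 | deffcbecgf
  11 |   6 | dgcdbdgdeffcbecgf
  12 |  11 | dgdeffcbecgf
  13 |  19 | ecgf
  14 |  14 | effcbecgf
  15 |  22 | f
  16 |   3 | fcbdgcdbdgdeffcbecgf
  17 |  16 | fcbecgf
  18 |  15 | ffcbecgf
  19 |   7 | gcdbdgdeffcbecgf
  20 |  12 | gdeffcbecgf
  21 |  21 | gf
  22 |   2 | gfcbdgcdbdgdeffcbecgf

SA = [5, 10, 18, 4, 17, 0, 8, 20, 1, 9, 13, 6, 11, 19, 14, 22, 3, 16, 15, 7, 12, 21, 2]
rank  pair      lcp
   1  s[5:],s[10:]  3  'bdg'
   2  s[10:],s[18:]  1  'b'
   3  s[18:],s[4:]  0  ''
   4  s[4:],s[17:]  2  'cb'
   5  s[17:],s[0:]  1  'c'
   6  s[0:],s[8:]  1  'c'
   7  s[8:],s[20:]  1  'c'
   8  s[20:],s[1:]  3  'cgf'
   9  s[1:],s[9:]  0  ''
  10  s[9:],s[13:]  1  'd'
  11  s[13:],s[6:]  1  'd'
  12  s[6:],s[11:]  2  'dg'
  13  s[11:],s[19:]  0  ''
  14  s[19:],s[14:]  1  'e'
  15  s[14:],s[22:]  0  ''
  16  s[22:],s[3:]  1  'f'
  17  s[3:],s[16:]  3  'fcb'
  18  s[16:],s[15:]  1  'f'
  19  s[15:],s[7:]  0  ''
  20  s[7:],s[12:]  1  'g'
  21  s[12:],s[21:]  1  'g'
  22  s[21:],s[2:]  2  'gf'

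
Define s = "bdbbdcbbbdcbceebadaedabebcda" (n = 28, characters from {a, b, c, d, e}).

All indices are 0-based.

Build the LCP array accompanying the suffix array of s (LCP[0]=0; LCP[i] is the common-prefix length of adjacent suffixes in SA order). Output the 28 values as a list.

[0, 1, 1, 1, 0, 1, 2, 5, 1, 2, 1, 2, 4, 1, 0, 2, 1, 1, 0, 2, 2, 1, 1, 3, 0, 2, 1, 1]

rank→(start, suffix):
  0 → (27, 'a')
  1 → (21, 'abebcda')
  2 → (16, 'adaedabebcda')
  3 → (18, 'aedabebcda')
  4 → (15, 'badaedabebcda')
  5 → (6, 'bbbdcbceebadaedabebcda')
  6 → (2, 'bbdcbbbdcbceebadaedabebcda')
  7 → (7, 'bbdcbceebadaedabebcda')
  8 → (24, 'bcda')
  9 → (11, 'bceebadaedabebcda')
  10 → (0, 'bdbbdcbbbdcbceebadaedabebcda')
  11 → (3, 'bdcbbbdcbceebadaedabebcda')
  12 → (8, 'bdcbceebadaedabebcda')
  13 → (22, 'bebcda')
  14 → (5, 'cbbbdcbceebadaedabebcda')
  15 → (10, 'cbceebadaedabebcda')
  16 → (25, 'cda')
  17 → (12, 'ceebadaedabebcda')
  18 → (26, 'da')
  19 → (20, 'dabebcda')
  20 → (17, 'daedabebcda')
  21 → (1, 'dbbdcbbbdcbceebadaedabebcda')
  22 → (4, 'dcbbbdcbceebadaedabebcda')
  23 → (9, 'dcbceebadaedabebcda')
  24 → (14, 'ebadaedabebcda')
  25 → (23, 'ebcda')
  26 → (19, 'edabebcda')
  27 → (13, 'eebadaedabebcda')

SA = [27, 21, 16, 18, 15, 6, 2, 7, 24, 11, 0, 3, 8, 22, 5, 10, 25, 12, 26, 20, 17, 1, 4, 9, 14, 23, 19, 13]
i: (SA[i-1],SA[i]) lcp shared
  1: (27,21) 1 'a'
  2: (21,16) 1 'a'
  3: (16,18) 1 'a'
  4: (18,15) 0 ''
  5: (15,6) 1 'b'
  6: (6,2) 2 'bb'
  7: (2,7) 5 'bbdcb'
  8: (7,24) 1 'b'
  9: (24,11) 2 'bc'
  10: (11,0) 1 'b'
  11: (0,3) 2 'bd'
  12: (3,8) 4 'bdcb'
  13: (8,22) 1 'b'
  14: (22,5) 0 ''
  15: (5,10) 2 'cb'
  16: (10,25) 1 'c'
  17: (25,12) 1 'c'
  18: (12,26) 0 ''
  19: (26,20) 2 'da'
  20: (20,17) 2 'da'
  21: (17,1) 1 'd'
  22: (1,4) 1 'd'
  23: (4,9) 3 'dcb'
  24: (9,14) 0 ''
  25: (14,23) 2 'eb'
  26: (23,19) 1 'e'
  27: (19,13) 1 'e'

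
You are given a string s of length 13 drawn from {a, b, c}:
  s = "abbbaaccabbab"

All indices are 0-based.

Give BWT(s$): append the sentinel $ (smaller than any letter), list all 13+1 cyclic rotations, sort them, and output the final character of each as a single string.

rank  rotation        last
    0  $abbbaaccabbab  b
    1  aaccabbab$abbb  b
    2  ab$abbbaaccabb  b
    3  abbab$abbbaacc  c
    4  abbbaaccabbab$  $
    5  accabbab$abbba  a
    6  b$abbbaaccabba  a
    7  baaccabbab$abb  b
    8  bab$abbbaaccab  b
    9  bbaaccabbab$ab  b
   10  bbab$abbbaacca  a
   11  bbbaaccabbab$a  a
   12  cabbab$abbbaac  c
   13  ccabbab$abbbaa  a

bbbc$aabbbaaca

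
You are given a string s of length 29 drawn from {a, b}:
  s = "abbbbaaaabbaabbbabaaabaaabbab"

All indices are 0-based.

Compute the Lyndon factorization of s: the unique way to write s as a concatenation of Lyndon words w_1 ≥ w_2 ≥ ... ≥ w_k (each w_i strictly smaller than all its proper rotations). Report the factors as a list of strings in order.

["abbbb", "aaaabbaabbbabaaabaaabbab"]

emit factor 1: 'abbbb' (i=0, period=5)
emit factor 2: 'aaaabbaabbbabaaabaaabbab' (i=5, period=24)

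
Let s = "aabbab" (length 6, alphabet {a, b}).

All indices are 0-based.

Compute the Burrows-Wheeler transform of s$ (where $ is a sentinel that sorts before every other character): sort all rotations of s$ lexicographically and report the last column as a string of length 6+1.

b$baaba

rank  rotation last
    0  $aabbab  b
    1  aabbab$  $
    2  ab$aabb  b
    3  abbab$a  a
    4  b$aabba  a
    5  bab$aab  b
    6  bbab$aa  a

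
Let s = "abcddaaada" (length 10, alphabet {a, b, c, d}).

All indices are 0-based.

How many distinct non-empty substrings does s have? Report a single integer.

47

rank→(start, suffix):
  0 → (9, 'a')
  1 → (5, 'aaada')
  2 → (6, 'aada')
  3 → (0, 'abcddaaada')
  4 → (7, 'ada')
  5 → (1, 'bcddaaada')
  6 → (2, 'cddaaada')
  7 → (8, 'da')
  8 → (4, 'daaada')
  9 → (3, 'ddaaada')

SA = [9, 5, 6, 0, 7, 1, 2, 8, 4, 3]
[i] adj suffixes → lcp
  [1] 9/5 → 1 ('a')
  [2] 5/6 → 2 ('aa')
  [3] 6/0 → 1 ('a')
  [4] 0/7 → 1 ('a')
  [5] 7/1 → 0 ('')
  [6] 1/2 → 0 ('')
  [7] 2/8 → 0 ('')
  [8] 8/4 → 2 ('da')
  [9] 4/3 → 1 ('d')

n(n+1)/2 = 10·11/2 = 55
Σ LCP = 0 + 1 + 2 + 1 + 1 + 0 + 0 + 0 + 2 + 1 = 8
distinct = 55 − 8 = 47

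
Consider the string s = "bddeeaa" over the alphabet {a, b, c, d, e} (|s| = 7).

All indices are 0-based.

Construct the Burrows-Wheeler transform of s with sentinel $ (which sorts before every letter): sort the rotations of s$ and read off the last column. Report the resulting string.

aae$bded

rank  rotation  last
    0  $bddeeaa  a
    1  a$bddeea  a
    2  aa$bddee  e
    3  bddeeaa$  $
    4  ddeeaa$b  b
    5  deeaa$bd  d
    6  eaa$bdde  e
    7  eeaa$bdd  d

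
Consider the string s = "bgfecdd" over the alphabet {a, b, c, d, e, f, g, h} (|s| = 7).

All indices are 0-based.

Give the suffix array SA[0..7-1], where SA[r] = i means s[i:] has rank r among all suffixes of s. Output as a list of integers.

sorted suffixes:
  #0 SA[0]=0  'bgfecdd'
  #1 SA[1]=4  'cdd'
  #2 SA[2]=6  'd'
  #3 SA[3]=5  'dd'
  #4 SA[4]=3  'ecdd'
  #5 SA[5]=2  'fecdd'
  #6 SA[6]=1  'gfecdd'

[0, 4, 6, 5, 3, 2, 1]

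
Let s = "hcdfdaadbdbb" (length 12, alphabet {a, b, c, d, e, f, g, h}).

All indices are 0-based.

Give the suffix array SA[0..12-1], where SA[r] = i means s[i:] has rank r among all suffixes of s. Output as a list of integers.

rank→(start, suffix):
  0 → (5, 'aadbdbb')
  1 → (6, 'adbdbb')
  2 → (11, 'b')
  3 → (10, 'bb')
  4 → (8, 'bdbb')
  5 → (1, 'cdfdaadbdbb')
  6 → (4, 'daadbdbb')
  7 → (9, 'dbb')
  8 → (7, 'dbdbb')
  9 → (2, 'dfdaadbdbb')
  10 → (3, 'fdaadbdbb')
  11 → (0, 'hcdfdaadbdbb')

[5, 6, 11, 10, 8, 1, 4, 9, 7, 2, 3, 0]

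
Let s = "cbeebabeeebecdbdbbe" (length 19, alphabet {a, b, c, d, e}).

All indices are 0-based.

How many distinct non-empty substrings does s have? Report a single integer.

167

sorted suffixes:
  #0 SA[0]=5  'abeeebecdbdbbe'
  #1 SA[1]=4  'babeeebecdbdbbe'
  #2 SA[2]=16  'bbe'
  #3 SA[3]=14  'bdbbe'
  #4 SA[4]=17  'be'
  #5 SA[5]=10  'becdbdbbe'
  #6 SA[6]=1  'beebabeeebecdbdbbe'
  #7 SA[7]=6  'beeebecdbdbbe'
  #8 SA[8]=0  'cbeebabeeebecdbdbbe'
  #9 SA[9]=12  'cdbdbbe'
  #10 SA[10]=15  'dbbe'
  #11 SA[11]=13  'dbdbbe'
  #12 SA[12]=18  'e'
  #13 SA[13]=3  'ebabeeebecdbdbbe'
  #14 SA[14]=9  'ebecdbdbbe'
  #15 SA[15]=11  'ecdbdbbe'
  #16 SA[16]=2  'eebabeeebecdbdbbe'
  #17 SA[17]=8  'eebecdbdbbe'
  #18 SA[18]=7  'eeebecdbdbbe'

SA = [5, 4, 16, 14, 17, 10, 1, 6, 0, 12, 15, 13, 18, 3, 9, 11, 2, 8, 7]
i: (SA[i-1],SA[i]) lcp shared
  1: (5,4) 0 ''
  2: (4,16) 1 'b'
  3: (16,14) 1 'b'
  4: (14,17) 1 'b'
  5: (17,10) 2 'be'
  6: (10,1) 2 'be'
  7: (1,6) 3 'bee'
  8: (6,0) 0 ''
  9: (0,12) 1 'c'
  10: (12,15) 0 ''
  11: (15,13) 2 'db'
  12: (13,18) 0 ''
  13: (18,3) 1 'e'
  14: (3,9) 2 'eb'
  15: (9,11) 1 'e'
  16: (11,2) 1 'e'
  17: (2,8) 3 'eeb'
  18: (8,7) 2 'ee'

n(n+1)/2 = 19·20/2 = 190
Σ LCP = 0 + 0 + 1 + 1 + 1 + 2 + 2 + 3 + 0 + 1 + 0 + 2 + 0 + 1 + 2 + 1 + 1 + 3 + 2 = 23
distinct = 190 − 23 = 167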